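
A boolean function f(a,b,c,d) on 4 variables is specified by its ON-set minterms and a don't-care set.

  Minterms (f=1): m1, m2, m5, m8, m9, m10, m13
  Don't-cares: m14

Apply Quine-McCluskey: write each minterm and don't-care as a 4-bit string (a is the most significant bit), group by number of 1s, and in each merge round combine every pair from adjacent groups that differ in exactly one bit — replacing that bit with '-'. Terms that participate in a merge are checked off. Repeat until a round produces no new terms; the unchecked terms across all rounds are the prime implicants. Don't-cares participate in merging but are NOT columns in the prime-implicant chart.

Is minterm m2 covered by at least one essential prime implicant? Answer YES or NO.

YES

size-2^0 implicants → 0001(✓)  0010(✓)  0101(✓)  1000(✓)  1001(✓)  1010(✓)  1101(✓)  1110(✓)
size-2^1 implicants → -001(✓)  -010  -101(✓)  0-01(✓)  1-01(✓)  1-10  10-0  100-
size-2^2 implicants → --01
Unchecked terms (primes): --01, -010, 1-10, 10-0, 100-
Minterm coverage:
  m1 ⊆ --01 [E]
  m2 ⊆ -010 [E]
  m5 ⊆ --01 [E]
  m8 ⊆ 10-0,100-
  m9 ⊆ --01,100-
  m10 ⊆ -010,1-10,10-0
  m13 ⊆ --01 [E]
E = {--01, -010}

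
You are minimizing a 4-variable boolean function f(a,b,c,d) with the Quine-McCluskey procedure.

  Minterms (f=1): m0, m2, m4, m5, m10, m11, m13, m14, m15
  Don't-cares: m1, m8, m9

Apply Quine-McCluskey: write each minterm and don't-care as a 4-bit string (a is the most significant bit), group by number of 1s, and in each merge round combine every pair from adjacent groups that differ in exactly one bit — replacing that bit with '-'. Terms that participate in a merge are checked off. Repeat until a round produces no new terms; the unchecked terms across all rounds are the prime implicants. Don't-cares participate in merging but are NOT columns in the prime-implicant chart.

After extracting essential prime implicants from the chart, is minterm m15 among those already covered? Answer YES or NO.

YES

Round 0: 0000✓ 0001✓ 0010✓ 0100✓ 0101✓ 1000✓ 1001✓ 1010✓ 1011✓ 1101✓ 1110✓ 1111✓
Round 1: -000✓ -001✓ -010✓ -101✓ 0-00✓ 0-01✓ 00-0✓ 000-✓ 010-✓ 1-01✓ 1-10✓ 1-11✓ 10-0✓ 10-1✓ 100-✓ 101-✓ 11-1✓ 111-✓
Round 2: --01 -0-0 -00- 0-0- 1--1 1-1- 10--
PIs = {--01, -0-0, -00-, 0-0-, 1--1, 1-1-, 10--}
Coverage chart:
  m0: -0-0,-00-,0-0-
  m2: -0-0 ←essential
  m4: 0-0- ←essential
  m5: --01,0-0-
  m10: -0-0,1-1-,10--
  m11: 1--1,1-1-,10--
  m13: --01,1--1
  m14: 1-1- ←essential
  m15: 1--1,1-1-
Essential: -0-0, 0-0-, 1-1-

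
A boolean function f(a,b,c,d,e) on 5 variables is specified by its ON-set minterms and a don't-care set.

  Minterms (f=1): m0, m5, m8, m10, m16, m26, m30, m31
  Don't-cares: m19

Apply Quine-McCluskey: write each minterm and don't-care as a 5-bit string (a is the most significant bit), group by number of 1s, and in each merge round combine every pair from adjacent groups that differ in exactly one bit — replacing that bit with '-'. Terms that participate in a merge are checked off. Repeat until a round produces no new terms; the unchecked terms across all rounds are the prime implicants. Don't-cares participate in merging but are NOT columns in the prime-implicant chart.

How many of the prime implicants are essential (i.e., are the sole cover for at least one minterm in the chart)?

3

[col 0] 00000*, 00101, 01000*, 01010*, 10000*, 10011, 11010*, 11110*, 11111*
[col 1] -0000, -1010, 0-000, 010-0, 11-10, 1111-
Prime implicants: -0000, -1010, 0-000, 00101, 010-0, 10011, 11-10, 1111-
PI chart (minterm → PIs covering it):
  0 | -0000,0-000
  5 | 00101  (sole → essential)
  8 | 0-000,010-0
  10 | -1010,010-0
  16 | -0000  (sole → essential)
  26 | -1010,11-10
  30 | 11-10,1111-
  31 | 1111-  (sole → essential)
Essential prime implicants: -0000, 00101, 1111-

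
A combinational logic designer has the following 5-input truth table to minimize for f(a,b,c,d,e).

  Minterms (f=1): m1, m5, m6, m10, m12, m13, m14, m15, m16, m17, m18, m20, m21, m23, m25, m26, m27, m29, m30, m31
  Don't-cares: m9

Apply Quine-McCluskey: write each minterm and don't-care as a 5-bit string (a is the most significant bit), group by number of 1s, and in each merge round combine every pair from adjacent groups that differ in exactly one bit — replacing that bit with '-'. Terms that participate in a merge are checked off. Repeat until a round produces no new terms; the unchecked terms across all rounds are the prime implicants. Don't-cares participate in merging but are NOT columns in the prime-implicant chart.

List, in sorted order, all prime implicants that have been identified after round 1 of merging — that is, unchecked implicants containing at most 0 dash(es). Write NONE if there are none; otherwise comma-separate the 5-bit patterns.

[col 0] 00001*, 00101*, 00110*, 01001*, 01010*, 01100*, 01101*, 01110*, 01111*, 10000*, 10001*, 10010*, 10100*, 10101*, 10111*, 11001*, 11010*, 11011*, 11101*, 11110*, 11111*
[col 1] -0001*, -0101*, -1001*, -1010*, -1101*, -1110*, -1111*, 0-001*, 0-101*, 0-110, 00-01*, 01-01*, 01-10*, 011-0*, 011-1*, 0110-*, 0111-*, 1-001*, 1-010, 1-101*, 1-111*, 10-00*, 10-01*, 100-0, 1000-*, 101-1*, 1010-*, 11-01*, 11-10*, 11-11*, 110-1*, 1101-*, 111-1*, 1111-*
[col 2] --001*, --101*, -0-01*, -1-01*, -1-10, -11-1, -111-, 0--01*, 011--, 1--01*, 1-1-1, 10-0-, 11--1, 11-1-
[col 3] ---01
Prime implicants: ---01, -1-10, -11-1, -111-, 0-110, 011--, 1-010, 1-1-1, 10-0-, 100-0, 11--1, 11-1-

NONE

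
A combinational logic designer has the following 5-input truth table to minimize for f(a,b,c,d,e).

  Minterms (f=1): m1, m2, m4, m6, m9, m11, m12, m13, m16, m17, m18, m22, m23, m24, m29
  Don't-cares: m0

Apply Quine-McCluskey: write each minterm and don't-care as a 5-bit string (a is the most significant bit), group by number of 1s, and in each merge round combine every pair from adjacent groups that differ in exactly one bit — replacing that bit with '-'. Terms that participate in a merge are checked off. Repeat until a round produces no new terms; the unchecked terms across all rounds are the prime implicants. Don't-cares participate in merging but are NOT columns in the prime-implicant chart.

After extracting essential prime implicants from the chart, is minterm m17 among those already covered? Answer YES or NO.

size-2^0 implicants → 00000(✓)  00001(✓)  00010(✓)  00100(✓)  00110(✓)  01001(✓)  01011(✓)  01100(✓)  01101(✓)  10000(✓)  10001(✓)  10010(✓)  10110(✓)  10111(✓)  11000(✓)  11101(✓)
size-2^1 implicants → -0000(✓)  -0001(✓)  -0010(✓)  -0110(✓)  -1101  0-001  0-100  00-00(✓)  00-10(✓)  000-0(✓)  0000-(✓)  001-0(✓)  01-01  010-1  0110-  1-000  10-10(✓)  100-0(✓)  1000-(✓)  1011-
size-2^2 implicants → -0-10  -00-0  -000-  00--0
Unchecked terms (primes): -0-10, -00-0, -000-, -1101, 0-001, 0-100, 00--0, 01-01, 010-1, 0110-, 1-000, 1011-
Minterm coverage:
  m1 ⊆ -000-,0-001
  m2 ⊆ -0-10,-00-0,00--0
  m4 ⊆ 0-100,00--0
  m6 ⊆ -0-10,00--0
  m9 ⊆ 0-001,01-01,010-1
  m11 ⊆ 010-1 [E]
  m12 ⊆ 0-100,0110-
  m13 ⊆ -1101,01-01,0110-
  m16 ⊆ -00-0,-000-,1-000
  m17 ⊆ -000- [E]
  m18 ⊆ -0-10,-00-0
  m22 ⊆ -0-10,1011-
  m23 ⊆ 1011- [E]
  m24 ⊆ 1-000 [E]
  m29 ⊆ -1101 [E]
E = {-000-, -1101, 010-1, 1-000, 1011-}

YES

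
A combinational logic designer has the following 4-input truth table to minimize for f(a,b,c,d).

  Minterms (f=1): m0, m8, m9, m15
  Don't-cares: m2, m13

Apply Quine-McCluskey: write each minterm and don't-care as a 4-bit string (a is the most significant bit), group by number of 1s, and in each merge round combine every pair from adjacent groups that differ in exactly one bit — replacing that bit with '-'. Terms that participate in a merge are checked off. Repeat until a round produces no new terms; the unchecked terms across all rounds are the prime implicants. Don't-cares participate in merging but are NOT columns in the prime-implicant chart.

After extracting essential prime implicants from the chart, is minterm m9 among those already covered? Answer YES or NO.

NO

[col 0] 0000*, 0010*, 1000*, 1001*, 1101*, 1111*
[col 1] -000, 00-0, 1-01, 100-, 11-1
Prime implicants: -000, 00-0, 1-01, 100-, 11-1
PI chart (minterm → PIs covering it):
  0 | -000,00-0
  8 | -000,100-
  9 | 1-01,100-
  15 | 11-1  (sole → essential)
Essential prime implicants: 11-1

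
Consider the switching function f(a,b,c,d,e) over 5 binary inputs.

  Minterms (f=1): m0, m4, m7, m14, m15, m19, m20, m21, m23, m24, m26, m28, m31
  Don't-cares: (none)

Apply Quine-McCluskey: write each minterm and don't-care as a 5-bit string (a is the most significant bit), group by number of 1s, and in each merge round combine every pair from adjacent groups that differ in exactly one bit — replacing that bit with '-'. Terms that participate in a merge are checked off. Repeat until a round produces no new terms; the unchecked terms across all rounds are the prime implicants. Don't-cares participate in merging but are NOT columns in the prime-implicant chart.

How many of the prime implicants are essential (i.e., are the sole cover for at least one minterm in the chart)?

size-2^0 implicants → 00000(✓)  00100(✓)  00111(✓)  01110(✓)  01111(✓)  10011(✓)  10100(✓)  10101(✓)  10111(✓)  11000(✓)  11010(✓)  11100(✓)  11111(✓)
size-2^1 implicants → -0100  -0111(✓)  -1111(✓)  0-111(✓)  00-00  0111-  1-100  1-111(✓)  10-11  101-1  1010-  11-00  110-0
size-2^2 implicants → --111
Unchecked terms (primes): --111, -0100, 00-00, 0111-, 1-100, 10-11, 101-1, 1010-, 11-00, 110-0
Minterm coverage:
  m0 ⊆ 00-00 [E]
  m4 ⊆ -0100,00-00
  m7 ⊆ --111 [E]
  m14 ⊆ 0111- [E]
  m15 ⊆ --111,0111-
  m19 ⊆ 10-11 [E]
  m20 ⊆ -0100,1-100,1010-
  m21 ⊆ 101-1,1010-
  m23 ⊆ --111,10-11,101-1
  m24 ⊆ 11-00,110-0
  m26 ⊆ 110-0 [E]
  m28 ⊆ 1-100,11-00
  m31 ⊆ --111 [E]
E = {--111, 00-00, 0111-, 10-11, 110-0}

5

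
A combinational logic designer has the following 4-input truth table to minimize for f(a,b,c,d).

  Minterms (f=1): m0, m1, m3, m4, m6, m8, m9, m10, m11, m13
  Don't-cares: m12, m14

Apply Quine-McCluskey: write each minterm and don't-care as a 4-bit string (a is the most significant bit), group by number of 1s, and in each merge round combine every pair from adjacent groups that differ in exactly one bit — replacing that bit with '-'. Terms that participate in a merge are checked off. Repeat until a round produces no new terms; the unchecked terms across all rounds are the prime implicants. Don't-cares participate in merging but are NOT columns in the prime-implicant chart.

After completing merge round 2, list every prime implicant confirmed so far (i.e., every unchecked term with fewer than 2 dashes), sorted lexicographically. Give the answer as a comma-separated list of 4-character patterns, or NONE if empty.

Round 0: 0000✓ 0001✓ 0011✓ 0100✓ 0110✓ 1000✓ 1001✓ 1010✓ 1011✓ 1100✓ 1101✓ 1110✓
Round 1: -000✓ -001✓ -011✓ -100✓ -110✓ 0-00✓ 00-1✓ 000-✓ 01-0✓ 1-00✓ 1-01✓ 1-10✓ 10-0✓ 10-1✓ 100-✓ 101-✓ 11-0✓ 110-✓
Round 2: --00 -0-1 -00- -1-0 1--0 1-0- 10--
PIs = {--00, -0-1, -00-, -1-0, 1--0, 1-0-, 10--}

NONE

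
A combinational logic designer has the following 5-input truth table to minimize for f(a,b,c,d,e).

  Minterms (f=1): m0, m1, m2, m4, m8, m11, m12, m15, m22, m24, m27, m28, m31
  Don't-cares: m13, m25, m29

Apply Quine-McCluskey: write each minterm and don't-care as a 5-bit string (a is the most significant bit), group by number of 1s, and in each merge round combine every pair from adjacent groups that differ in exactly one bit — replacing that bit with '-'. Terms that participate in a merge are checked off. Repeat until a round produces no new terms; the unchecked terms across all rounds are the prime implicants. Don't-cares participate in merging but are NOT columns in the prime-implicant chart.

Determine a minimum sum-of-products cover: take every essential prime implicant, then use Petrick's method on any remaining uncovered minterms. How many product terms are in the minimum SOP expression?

6

[col 0] 00000*, 00001*, 00010*, 00100*, 01000*, 01011*, 01100*, 01101*, 01111*, 10110, 11000*, 11001*, 11011*, 11100*, 11101*, 11111*
[col 1] -1000*, -1011*, -1100*, -1101*, -1111*, 0-000*, 0-100*, 00-00*, 000-0, 0000-, 01-00*, 01-11*, 011-1*, 0110-*, 11-00*, 11-01*, 11-11*, 110-1*, 1100-*, 111-1*, 1110-*
[col 2] -1-00, -1-11, -11-1, -110-, 0--00, 11--1, 11-0-
Prime implicants: -1-00, -1-11, -11-1, -110-, 0--00, 000-0, 0000-, 10110, 11--1, 11-0-
PI chart (minterm → PIs covering it):
  0 | 0--00,000-0,0000-
  1 | 0000-  (sole → essential)
  2 | 000-0  (sole → essential)
  4 | 0--00  (sole → essential)
  8 | -1-00,0--00
  11 | -1-11  (sole → essential)
  12 | -1-00,-110-,0--00
  15 | -1-11,-11-1
  22 | 10110  (sole → essential)
  24 | -1-00,11-0-
  27 | -1-11,11--1
  28 | -1-00,-110-,11-0-
  31 | -1-11,-11-1,11--1
Essential prime implicants: -1-11, 0--00, 000-0, 0000-, 10110
Petrick residual → -1-00
Minimum SOP uses 6 PIs: bd'e' + bde + a'd'e' + a'b'c'e' + a'b'c'd' + ab'cde'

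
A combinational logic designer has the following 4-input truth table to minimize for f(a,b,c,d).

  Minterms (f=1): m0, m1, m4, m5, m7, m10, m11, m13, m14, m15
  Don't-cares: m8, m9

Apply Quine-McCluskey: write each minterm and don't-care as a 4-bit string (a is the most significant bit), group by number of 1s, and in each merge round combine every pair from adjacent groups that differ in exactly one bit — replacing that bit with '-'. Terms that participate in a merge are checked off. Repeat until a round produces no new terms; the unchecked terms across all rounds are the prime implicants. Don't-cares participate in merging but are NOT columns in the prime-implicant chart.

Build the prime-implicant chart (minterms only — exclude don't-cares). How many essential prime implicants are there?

[col 0] 0000*, 0001*, 0100*, 0101*, 0111*, 1000*, 1001*, 1010*, 1011*, 1101*, 1110*, 1111*
[col 1] -000*, -001*, -101*, -111*, 0-00*, 0-01*, 000-*, 01-1*, 010-*, 1-01*, 1-10*, 1-11*, 10-0*, 10-1*, 100-*, 101-*, 11-1*, 111-*
[col 2] --01, -00-, -1-1, 0-0-, 1--1, 1-1-, 10--
Prime implicants: --01, -00-, -1-1, 0-0-, 1--1, 1-1-, 10--
PI chart (minterm → PIs covering it):
  0 | -00-,0-0-
  1 | --01,-00-,0-0-
  4 | 0-0-  (sole → essential)
  5 | --01,-1-1,0-0-
  7 | -1-1  (sole → essential)
  10 | 1-1-,10--
  11 | 1--1,1-1-,10--
  13 | --01,-1-1,1--1
  14 | 1-1-  (sole → essential)
  15 | -1-1,1--1,1-1-
Essential prime implicants: -1-1, 0-0-, 1-1-

3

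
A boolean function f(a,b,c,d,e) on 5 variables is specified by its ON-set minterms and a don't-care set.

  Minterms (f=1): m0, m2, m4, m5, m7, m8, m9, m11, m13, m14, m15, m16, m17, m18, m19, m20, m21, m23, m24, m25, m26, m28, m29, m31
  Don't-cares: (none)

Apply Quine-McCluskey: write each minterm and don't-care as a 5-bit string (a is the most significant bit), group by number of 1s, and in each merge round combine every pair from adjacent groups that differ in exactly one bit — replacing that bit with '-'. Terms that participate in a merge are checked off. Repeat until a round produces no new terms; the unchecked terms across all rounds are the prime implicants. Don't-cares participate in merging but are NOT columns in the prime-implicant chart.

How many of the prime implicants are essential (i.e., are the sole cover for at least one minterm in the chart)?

Round 0: 00000✓ 00010✓ 00100✓ 00101✓ 00111✓ 01000✓ 01001✓ 01011✓ 01101✓ 01110✓ 01111✓ 10000✓ 10001✓ 10010✓ 10011✓ 10100✓ 10101✓ 10111✓ 11000✓ 11001✓ 11010✓ 11100✓ 11101✓ 11111✓
Round 1: -0000✓ -0010✓ -0100✓ -0101✓ -0111✓ -1000✓ -1001✓ -1101✓ -1111✓ 0-000✓ 0-101✓ 0-111✓ 00-00✓ 000-0✓ 001-1✓ 0010-✓ 01-01✓ 01-11✓ 010-1✓ 0100-✓ 011-1✓ 0111- 1-000✓ 1-001✓ 1-010✓ 1-100✓ 1-101✓ 1-111✓ 10-00✓ 10-01✓ 10-11✓ 100-0✓ 100-1✓ 1000-✓ 1001-✓ 101-1✓ 1010-✓ 11-00✓ 11-01✓ 110-0✓ 1100-✓ 111-1✓ 1110-✓
Round 2: --000 --101✓ --111✓ -0-00 -00-0 -01-1✓ -010- -1-01 -100- -11-1✓ 0-1-1✓ 01--1 1--00✓ 1--01✓ 1-0-0 1-00-✓ 1-1-1✓ 1-10-✓ 10--1 10-0-✓ 100-- 11-0-✓
Round 3: --1-1 1--0-
PIs = {--000, --1-1, -0-00, -00-0, -010-, -1-01, -100-, 01--1, 0111-, 1--0-, 1-0-0, 10--1, 100--}
Coverage chart:
  m0: --000,-0-00,-00-0
  m2: -00-0 ←essential
  m4: -0-00,-010-
  m5: --1-1,-010-
  m7: --1-1 ←essential
  m8: --000,-100-
  m9: -1-01,-100-,01--1
  m11: 01--1 ←essential
  m13: --1-1,-1-01,01--1
  m14: 0111- ←essential
  m15: --1-1,01--1,0111-
  m16: --000,-0-00,-00-0,1--0-,1-0-0,100--
  m17: 1--0-,10--1,100--
  m18: -00-0,1-0-0,100--
  m19: 10--1,100--
  m20: -0-00,-010-,1--0-
  m21: --1-1,-010-,1--0-,10--1
  m23: --1-1,10--1
  m24: --000,-100-,1--0-,1-0-0
  m25: -1-01,-100-,1--0-
  m26: 1-0-0 ←essential
  m28: 1--0- ←essential
  m29: --1-1,-1-01,1--0-
  m31: --1-1 ←essential
Essential: --1-1, -00-0, 01--1, 0111-, 1--0-, 1-0-0

6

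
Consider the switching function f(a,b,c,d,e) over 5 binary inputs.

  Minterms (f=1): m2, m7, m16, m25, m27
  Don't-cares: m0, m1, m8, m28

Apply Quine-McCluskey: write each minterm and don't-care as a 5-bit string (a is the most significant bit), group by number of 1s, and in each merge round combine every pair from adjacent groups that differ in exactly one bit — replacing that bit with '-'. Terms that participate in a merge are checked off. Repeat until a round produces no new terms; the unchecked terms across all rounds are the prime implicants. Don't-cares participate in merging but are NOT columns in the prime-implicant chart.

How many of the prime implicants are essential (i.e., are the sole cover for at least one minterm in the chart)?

size-2^0 implicants → 00000(✓)  00001(✓)  00010(✓)  00111  01000(✓)  10000(✓)  11001(✓)  11011(✓)  11100
size-2^1 implicants → -0000  0-000  000-0  0000-  110-1
Unchecked terms (primes): -0000, 0-000, 000-0, 0000-, 00111, 110-1, 11100
Minterm coverage:
  m2 ⊆ 000-0 [E]
  m7 ⊆ 00111 [E]
  m16 ⊆ -0000 [E]
  m25 ⊆ 110-1 [E]
  m27 ⊆ 110-1 [E]
E = {-0000, 000-0, 00111, 110-1}

4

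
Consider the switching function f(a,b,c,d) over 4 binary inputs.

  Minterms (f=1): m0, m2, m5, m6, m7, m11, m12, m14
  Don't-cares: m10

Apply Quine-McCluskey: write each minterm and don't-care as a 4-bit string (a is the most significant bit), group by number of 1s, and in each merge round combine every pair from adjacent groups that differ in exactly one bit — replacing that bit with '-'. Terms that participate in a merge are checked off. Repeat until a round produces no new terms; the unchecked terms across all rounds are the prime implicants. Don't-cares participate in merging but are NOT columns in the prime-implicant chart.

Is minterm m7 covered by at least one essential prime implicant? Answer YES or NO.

size-2^0 implicants → 0000(✓)  0010(✓)  0101(✓)  0110(✓)  0111(✓)  1010(✓)  1011(✓)  1100(✓)  1110(✓)
size-2^1 implicants → -010(✓)  -110(✓)  0-10(✓)  00-0  01-1  011-  1-10(✓)  101-  11-0
size-2^2 implicants → --10
Unchecked terms (primes): --10, 00-0, 01-1, 011-, 101-, 11-0
Minterm coverage:
  m0 ⊆ 00-0 [E]
  m2 ⊆ --10,00-0
  m5 ⊆ 01-1 [E]
  m6 ⊆ --10,011-
  m7 ⊆ 01-1,011-
  m11 ⊆ 101- [E]
  m12 ⊆ 11-0 [E]
  m14 ⊆ --10,11-0
E = {00-0, 01-1, 101-, 11-0}

YES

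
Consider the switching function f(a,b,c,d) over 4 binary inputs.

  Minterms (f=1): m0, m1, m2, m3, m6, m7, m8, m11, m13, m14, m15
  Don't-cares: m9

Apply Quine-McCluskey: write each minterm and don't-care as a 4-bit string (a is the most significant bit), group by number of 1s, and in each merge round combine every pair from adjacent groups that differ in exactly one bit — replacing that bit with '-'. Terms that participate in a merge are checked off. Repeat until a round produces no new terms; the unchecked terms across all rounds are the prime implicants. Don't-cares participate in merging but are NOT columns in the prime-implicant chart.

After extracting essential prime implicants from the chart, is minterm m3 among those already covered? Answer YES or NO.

NO

Round 0: 0000✓ 0001✓ 0010✓ 0011✓ 0110✓ 0111✓ 1000✓ 1001✓ 1011✓ 1101✓ 1110✓ 1111✓
Round 1: -000✓ -001✓ -011✓ -110✓ -111✓ 0-10✓ 0-11✓ 00-0✓ 00-1✓ 000-✓ 001-✓ 011-✓ 1-01✓ 1-11✓ 10-1✓ 100-✓ 11-1✓ 111-✓
Round 2: --11 -0-1 -00- -11- 0-1- 00-- 1--1
PIs = {--11, -0-1, -00-, -11-, 0-1-, 00--, 1--1}
Coverage chart:
  m0: -00-,00--
  m1: -0-1,-00-,00--
  m2: 0-1-,00--
  m3: --11,-0-1,0-1-,00--
  m6: -11-,0-1-
  m7: --11,-11-,0-1-
  m8: -00- ←essential
  m11: --11,-0-1,1--1
  m13: 1--1 ←essential
  m14: -11- ←essential
  m15: --11,-11-,1--1
Essential: -00-, -11-, 1--1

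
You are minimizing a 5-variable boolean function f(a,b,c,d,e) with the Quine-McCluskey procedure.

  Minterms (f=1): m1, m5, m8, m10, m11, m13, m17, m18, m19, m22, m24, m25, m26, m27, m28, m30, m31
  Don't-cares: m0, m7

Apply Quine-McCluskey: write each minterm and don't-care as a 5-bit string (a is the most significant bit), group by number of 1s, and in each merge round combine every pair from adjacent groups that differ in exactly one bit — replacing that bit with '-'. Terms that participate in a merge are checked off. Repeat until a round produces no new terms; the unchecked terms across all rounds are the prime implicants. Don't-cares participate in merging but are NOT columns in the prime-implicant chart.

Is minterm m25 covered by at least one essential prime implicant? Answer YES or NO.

NO

Round 0: 00000✓ 00001✓ 00101✓ 00111✓ 01000✓ 01010✓ 01011✓ 01101✓ 10001✓ 10010✓ 10011✓ 10110✓ 11000✓ 11001✓ 11010✓ 11011✓ 11100✓ 11110✓ 11111✓
Round 1: -0001 -1000✓ -1010✓ -1011✓ 0-000 0-101 00-01 0000- 001-1 010-0✓ 0101-✓ 1-001✓ 1-010✓ 1-011✓ 1-110✓ 10-10✓ 100-1✓ 1001-✓ 11-00✓ 11-10✓ 11-11✓ 110-0✓ 110-1✓ 1100-✓ 1101-✓ 111-0✓ 1111-✓
Round 2: -10-0 -101- 1--10 1-0-1 1-01- 11--0 11-1- 110--
PIs = {-0001, -10-0, -101-, 0-000, 0-101, 00-01, 0000-, 001-1, 1--10, 1-0-1, 1-01-, 11--0, 11-1-, 110--}
Coverage chart:
  m1: -0001,00-01,0000-
  m5: 0-101,00-01,001-1
  m8: -10-0,0-000
  m10: -10-0,-101-
  m11: -101- ←essential
  m13: 0-101 ←essential
  m17: -0001,1-0-1
  m18: 1--10,1-01-
  m19: 1-0-1,1-01-
  m22: 1--10 ←essential
  m24: -10-0,11--0,110--
  m25: 1-0-1,110--
  m26: -10-0,-101-,1--10,1-01-,11--0,11-1-,110--
  m27: -101-,1-0-1,1-01-,11-1-,110--
  m28: 11--0 ←essential
  m30: 1--10,11--0,11-1-
  m31: 11-1- ←essential
Essential: -101-, 0-101, 1--10, 11--0, 11-1-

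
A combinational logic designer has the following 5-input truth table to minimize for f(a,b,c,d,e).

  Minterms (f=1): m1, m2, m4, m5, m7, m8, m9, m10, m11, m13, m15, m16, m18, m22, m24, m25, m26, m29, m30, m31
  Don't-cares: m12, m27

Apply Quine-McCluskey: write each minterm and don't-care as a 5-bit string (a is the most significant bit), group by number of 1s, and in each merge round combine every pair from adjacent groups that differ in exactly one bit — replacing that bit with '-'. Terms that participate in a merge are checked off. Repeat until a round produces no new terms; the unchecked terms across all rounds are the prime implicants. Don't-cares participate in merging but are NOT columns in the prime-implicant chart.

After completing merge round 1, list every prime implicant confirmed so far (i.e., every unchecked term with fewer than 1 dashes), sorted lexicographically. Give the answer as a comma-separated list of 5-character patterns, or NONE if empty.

NONE

[col 0] 00001*, 00010*, 00100*, 00101*, 00111*, 01000*, 01001*, 01010*, 01011*, 01100*, 01101*, 01111*, 10000*, 10010*, 10110*, 11000*, 11001*, 11010*, 11011*, 11101*, 11110*, 11111*
[col 1] -0010*, -1000*, -1001*, -1010*, -1011*, -1101*, -1111*, 0-001*, 0-010*, 0-100*, 0-101*, 0-111*, 00-01*, 001-1*, 0010-*, 01-00*, 01-01*, 01-11*, 010-0*, 010-1*, 0100-*, 0101-*, 011-1*, 0110-*, 1-000*, 1-010*, 1-110*, 10-10*, 100-0*, 11-01*, 11-10*, 11-11*, 110-0*, 110-1*, 1100-*, 1101-*, 111-1*, 1111-*
[col 2] --010, -1-01*, -1-11*, -10-0*, -10-1*, -100-*, -101-*, -11-1*, 0--01, 0-1-1, 0-10-, 01--1*, 01-0-, 010--*, 1--10, 1-0-0, 11--1*, 11-1-, 110--*
[col 3] -1--1, -10--
Prime implicants: --010, -1--1, -10--, 0--01, 0-1-1, 0-10-, 01-0-, 1--10, 1-0-0, 11-1-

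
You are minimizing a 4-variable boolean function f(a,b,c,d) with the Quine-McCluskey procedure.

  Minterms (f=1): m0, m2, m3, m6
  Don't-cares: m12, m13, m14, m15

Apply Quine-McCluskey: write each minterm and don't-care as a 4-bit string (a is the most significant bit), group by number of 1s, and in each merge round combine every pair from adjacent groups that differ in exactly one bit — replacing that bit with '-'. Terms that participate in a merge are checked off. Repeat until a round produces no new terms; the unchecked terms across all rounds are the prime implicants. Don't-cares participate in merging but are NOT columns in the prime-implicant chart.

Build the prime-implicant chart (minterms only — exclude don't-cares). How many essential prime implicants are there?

2

[col 0] 0000*, 0010*, 0011*, 0110*, 1100*, 1101*, 1110*, 1111*
[col 1] -110, 0-10, 00-0, 001-, 11-0*, 11-1*, 110-*, 111-*
[col 2] 11--
Prime implicants: -110, 0-10, 00-0, 001-, 11--
PI chart (minterm → PIs covering it):
  0 | 00-0  (sole → essential)
  2 | 0-10,00-0,001-
  3 | 001-  (sole → essential)
  6 | -110,0-10
Essential prime implicants: 00-0, 001-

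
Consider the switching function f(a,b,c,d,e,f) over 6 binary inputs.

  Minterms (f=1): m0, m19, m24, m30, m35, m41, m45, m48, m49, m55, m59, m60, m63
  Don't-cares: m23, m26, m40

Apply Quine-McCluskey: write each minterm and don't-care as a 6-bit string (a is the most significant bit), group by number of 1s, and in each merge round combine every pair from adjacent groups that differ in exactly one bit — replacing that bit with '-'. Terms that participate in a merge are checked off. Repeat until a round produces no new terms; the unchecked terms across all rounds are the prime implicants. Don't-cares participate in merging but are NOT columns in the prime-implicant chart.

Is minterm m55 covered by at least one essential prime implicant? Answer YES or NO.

NO

Round 0: 000000 010011✓ 010111✓ 011000✓ 011010✓ 011110✓ 100011 101000✓ 101001✓ 101101✓ 110000✓ 110001✓ 110111✓ 111011✓ 111100 111111✓
Round 1: -10111 010-11 011-10 0110-0 101-01 10100- 11-111 11000- 111-11
PIs = {-10111, 000000, 010-11, 011-10, 0110-0, 100011, 101-01, 10100-, 11-111, 11000-, 111-11, 111100}
Coverage chart:
  m0: 000000 ←essential
  m19: 010-11 ←essential
  m24: 0110-0 ←essential
  m30: 011-10 ←essential
  m35: 100011 ←essential
  m41: 101-01,10100-
  m45: 101-01 ←essential
  m48: 11000- ←essential
  m49: 11000- ←essential
  m55: -10111,11-111
  m59: 111-11 ←essential
  m60: 111100 ←essential
  m63: 11-111,111-11
Essential: 000000, 010-11, 011-10, 0110-0, 100011, 101-01, 11000-, 111-11, 111100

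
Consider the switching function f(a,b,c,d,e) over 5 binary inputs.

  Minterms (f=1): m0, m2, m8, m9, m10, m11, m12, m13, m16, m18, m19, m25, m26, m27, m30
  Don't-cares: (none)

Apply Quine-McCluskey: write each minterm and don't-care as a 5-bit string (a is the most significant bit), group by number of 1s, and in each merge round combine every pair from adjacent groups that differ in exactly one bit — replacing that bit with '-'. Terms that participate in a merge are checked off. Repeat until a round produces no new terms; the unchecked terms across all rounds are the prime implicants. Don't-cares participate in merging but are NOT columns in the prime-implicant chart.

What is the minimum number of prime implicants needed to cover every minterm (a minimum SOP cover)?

6

[col 0] 00000*, 00010*, 01000*, 01001*, 01010*, 01011*, 01100*, 01101*, 10000*, 10010*, 10011*, 11001*, 11010*, 11011*, 11110*
[col 1] -0000*, -0010*, -1001*, -1010*, -1011*, 0-000*, 0-010*, 000-0*, 01-00*, 01-01*, 010-0*, 010-1*, 0100-*, 0101-*, 0110-*, 1-010*, 1-011*, 100-0*, 1001-*, 11-10, 110-1*, 1101-*
[col 2] --010, -00-0, -10-1, -101-, 0-0-0, 01-0-, 010--, 1-01-
Prime implicants: --010, -00-0, -10-1, -101-, 0-0-0, 01-0-, 010--, 1-01-, 11-10
PI chart (minterm → PIs covering it):
  0 | -00-0,0-0-0
  2 | --010,-00-0,0-0-0
  8 | 0-0-0,01-0-,010--
  9 | -10-1,01-0-,010--
  10 | --010,-101-,0-0-0,010--
  11 | -10-1,-101-,010--
  12 | 01-0-  (sole → essential)
  13 | 01-0-  (sole → essential)
  16 | -00-0  (sole → essential)
  18 | --010,-00-0,1-01-
  19 | 1-01-  (sole → essential)
  25 | -10-1  (sole → essential)
  26 | --010,-101-,1-01-,11-10
  27 | -10-1,-101-,1-01-
  30 | 11-10  (sole → essential)
Essential prime implicants: -00-0, -10-1, 01-0-, 1-01-, 11-10
Petrick residual → --010
Minimum SOP uses 6 PIs: c'de' + b'c'e' + bc'e + a'bd' + ac'd + abde'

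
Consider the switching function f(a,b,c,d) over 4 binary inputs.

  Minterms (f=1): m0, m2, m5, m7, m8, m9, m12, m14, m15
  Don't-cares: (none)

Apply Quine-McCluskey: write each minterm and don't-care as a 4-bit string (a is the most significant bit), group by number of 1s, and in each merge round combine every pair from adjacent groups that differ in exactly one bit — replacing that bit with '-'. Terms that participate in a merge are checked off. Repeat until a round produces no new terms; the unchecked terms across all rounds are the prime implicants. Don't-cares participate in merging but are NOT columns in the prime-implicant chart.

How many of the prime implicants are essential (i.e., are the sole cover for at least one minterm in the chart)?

Round 0: 0000✓ 0010✓ 0101✓ 0111✓ 1000✓ 1001✓ 1100✓ 1110✓ 1111✓
Round 1: -000 -111 00-0 01-1 1-00 100- 11-0 111-
PIs = {-000, -111, 00-0, 01-1, 1-00, 100-, 11-0, 111-}
Coverage chart:
  m0: -000,00-0
  m2: 00-0 ←essential
  m5: 01-1 ←essential
  m7: -111,01-1
  m8: -000,1-00,100-
  m9: 100- ←essential
  m12: 1-00,11-0
  m14: 11-0,111-
  m15: -111,111-
Essential: 00-0, 01-1, 100-

3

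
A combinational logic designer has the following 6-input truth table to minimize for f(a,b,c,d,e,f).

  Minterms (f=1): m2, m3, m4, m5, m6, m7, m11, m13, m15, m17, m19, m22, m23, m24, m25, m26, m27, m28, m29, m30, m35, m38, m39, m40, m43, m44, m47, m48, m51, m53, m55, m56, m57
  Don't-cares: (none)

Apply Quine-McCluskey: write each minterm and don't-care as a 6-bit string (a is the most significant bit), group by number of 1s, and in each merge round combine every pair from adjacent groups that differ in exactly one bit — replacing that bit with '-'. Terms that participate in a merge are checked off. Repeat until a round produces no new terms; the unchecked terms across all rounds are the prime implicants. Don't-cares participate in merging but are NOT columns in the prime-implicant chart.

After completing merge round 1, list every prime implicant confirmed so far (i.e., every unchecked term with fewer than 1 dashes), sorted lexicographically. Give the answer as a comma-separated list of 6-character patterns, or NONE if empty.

Round 0: 000010✓ 000011✓ 000100✓ 000101✓ 000110✓ 000111✓ 001011✓ 001101✓ 001111✓ 010001✓ 010011✓ 010110✓ 010111✓ 011000✓ 011001✓ 011010✓ 011011✓ 011100✓ 011101✓ 011110✓ 100011✓ 100110✓ 100111✓ 101000✓ 101011✓ 101100✓ 101111✓ 110000✓ 110011✓ 110101✓ 110111✓ 111000✓ 111001✓
Round 1: -00011✓ -00110✓ -00111✓ -01011✓ -01111✓ -10011✓ -10111✓ -11000✓ -11001✓ 0-0011✓ 0-0110✓ 0-0111✓ 0-1011✓ 0-1101 00-011✓ 00-101✓ 00-111✓ 000-10✓ 000-11✓ 00001-✓ 0001-0✓ 0001-1✓ 00010-✓ 00011-✓ 001-11✓ 0011-1✓ 01-001✓ 01-011✓ 01-110 010-11✓ 0100-1✓ 01011-✓ 011-00✓ 011-01✓ 011-10✓ 0110-0✓ 0110-1✓ 01100-✓ 01101-✓ 0111-0✓ 01110-✓ 1-0011✓ 1-0111✓ 1-1000 10-011✓ 10-111✓ 100-11✓ 10011-✓ 101-00 101-11✓ 11-000 110-11✓ 1101-1 11100-✓
Round 2: --0011✓ --0111✓ -0-011✓ -0-111✓ -00-11✓ -0011- -01-11✓ -10-11✓ -1100- 0--011 0-0-11✓ 0-011- 00--11✓ 00-1-1 000-1- 0001-- 01-0-1 011--0 011-0- 0110-- 1-0-11✓ 10--11✓
Round 3: --0-11 -0--11
PIs = {--0-11, -0--11, -0011-, -1100-, 0--011, 0-011-, 0-1101, 00-1-1, 000-1-, 0001--, 01-0-1, 01-110, 011--0, 011-0-, 0110--, 1-1000, 101-00, 11-000, 1101-1}

NONE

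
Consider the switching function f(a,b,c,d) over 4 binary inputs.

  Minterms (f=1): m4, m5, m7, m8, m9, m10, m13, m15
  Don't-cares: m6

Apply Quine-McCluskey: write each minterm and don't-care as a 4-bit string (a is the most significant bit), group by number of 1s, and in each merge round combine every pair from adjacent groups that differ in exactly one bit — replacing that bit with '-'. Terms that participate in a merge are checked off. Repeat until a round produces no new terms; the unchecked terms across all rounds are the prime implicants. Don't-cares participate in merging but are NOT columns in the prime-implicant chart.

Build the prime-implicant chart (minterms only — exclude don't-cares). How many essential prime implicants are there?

Round 0: 0100✓ 0101✓ 0110✓ 0111✓ 1000✓ 1001✓ 1010✓ 1101✓ 1111✓
Round 1: -101✓ -111✓ 01-0✓ 01-1✓ 010-✓ 011-✓ 1-01 10-0 100- 11-1✓
Round 2: -1-1 01--
PIs = {-1-1, 01--, 1-01, 10-0, 100-}
Coverage chart:
  m4: 01-- ←essential
  m5: -1-1,01--
  m7: -1-1,01--
  m8: 10-0,100-
  m9: 1-01,100-
  m10: 10-0 ←essential
  m13: -1-1,1-01
  m15: -1-1 ←essential
Essential: -1-1, 01--, 10-0

3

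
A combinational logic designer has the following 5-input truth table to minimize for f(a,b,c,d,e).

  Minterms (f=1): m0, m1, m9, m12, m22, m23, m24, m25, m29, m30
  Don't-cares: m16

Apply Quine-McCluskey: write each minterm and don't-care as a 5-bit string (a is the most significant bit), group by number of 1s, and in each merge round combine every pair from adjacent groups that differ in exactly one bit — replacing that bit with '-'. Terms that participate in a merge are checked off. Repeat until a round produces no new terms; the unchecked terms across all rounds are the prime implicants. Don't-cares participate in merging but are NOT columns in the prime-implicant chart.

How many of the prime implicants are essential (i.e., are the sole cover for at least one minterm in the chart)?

4

size-2^0 implicants → 00000(✓)  00001(✓)  01001(✓)  01100  10000(✓)  10110(✓)  10111(✓)  11000(✓)  11001(✓)  11101(✓)  11110(✓)
size-2^1 implicants → -0000  -1001  0-001  0000-  1-000  1-110  1011-  11-01  1100-
Unchecked terms (primes): -0000, -1001, 0-001, 0000-, 01100, 1-000, 1-110, 1011-, 11-01, 1100-
Minterm coverage:
  m0 ⊆ -0000,0000-
  m1 ⊆ 0-001,0000-
  m9 ⊆ -1001,0-001
  m12 ⊆ 01100 [E]
  m22 ⊆ 1-110,1011-
  m23 ⊆ 1011- [E]
  m24 ⊆ 1-000,1100-
  m25 ⊆ -1001,11-01,1100-
  m29 ⊆ 11-01 [E]
  m30 ⊆ 1-110 [E]
E = {01100, 1-110, 1011-, 11-01}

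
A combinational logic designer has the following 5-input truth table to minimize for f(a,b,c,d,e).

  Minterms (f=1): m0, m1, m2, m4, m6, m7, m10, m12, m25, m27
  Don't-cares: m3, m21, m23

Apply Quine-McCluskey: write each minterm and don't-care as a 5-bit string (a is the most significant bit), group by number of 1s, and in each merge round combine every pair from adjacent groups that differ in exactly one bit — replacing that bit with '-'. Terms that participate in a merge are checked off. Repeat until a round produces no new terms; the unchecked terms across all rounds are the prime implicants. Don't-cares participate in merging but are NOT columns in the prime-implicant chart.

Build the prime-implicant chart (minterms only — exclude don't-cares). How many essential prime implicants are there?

4

[col 0] 00000*, 00001*, 00010*, 00011*, 00100*, 00110*, 00111*, 01010*, 01100*, 10101*, 10111*, 11001*, 11011*
[col 1] -0111, 0-010, 0-100, 00-00*, 00-10*, 00-11*, 000-0*, 000-1*, 0000-*, 0001-*, 001-0*, 0011-*, 101-1, 110-1
[col 2] 00--0, 00-1-, 000--
Prime implicants: -0111, 0-010, 0-100, 00--0, 00-1-, 000--, 101-1, 110-1
PI chart (minterm → PIs covering it):
  0 | 00--0,000--
  1 | 000--  (sole → essential)
  2 | 0-010,00--0,00-1-,000--
  4 | 0-100,00--0
  6 | 00--0,00-1-
  7 | -0111,00-1-
  10 | 0-010  (sole → essential)
  12 | 0-100  (sole → essential)
  25 | 110-1  (sole → essential)
  27 | 110-1  (sole → essential)
Essential prime implicants: 0-010, 0-100, 000--, 110-1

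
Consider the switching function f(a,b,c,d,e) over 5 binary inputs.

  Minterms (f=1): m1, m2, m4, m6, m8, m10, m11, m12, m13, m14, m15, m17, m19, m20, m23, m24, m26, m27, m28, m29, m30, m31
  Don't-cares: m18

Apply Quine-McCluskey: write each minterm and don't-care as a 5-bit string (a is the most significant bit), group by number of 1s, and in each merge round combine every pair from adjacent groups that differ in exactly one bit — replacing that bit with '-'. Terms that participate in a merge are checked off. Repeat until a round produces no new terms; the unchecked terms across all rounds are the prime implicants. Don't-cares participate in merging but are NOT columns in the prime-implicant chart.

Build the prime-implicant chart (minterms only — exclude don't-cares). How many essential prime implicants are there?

[col 0] 00001*, 00010*, 00100*, 00110*, 01000*, 01010*, 01011*, 01100*, 01101*, 01110*, 01111*, 10001*, 10010*, 10011*, 10100*, 10111*, 11000*, 11010*, 11011*, 11100*, 11101*, 11110*, 11111*
[col 1] -0001, -0010*, -0100*, -1000*, -1010*, -1011*, -1100*, -1101*, -1110*, -1111*, 0-010*, 0-100*, 0-110*, 00-10*, 001-0*, 01-00*, 01-10*, 01-11*, 010-0*, 0101-*, 011-0*, 011-1*, 0110-*, 0111-*, 1-010*, 1-011*, 1-100*, 1-111*, 10-11*, 100-1, 1001-*, 11-00*, 11-10*, 11-11*, 110-0*, 1101-*, 111-0*, 111-1*, 1110-*, 1111-*
[col 2] --010, --100, -1-00*, -1-10*, -1-11*, -10-0*, -101-*, -11-0*, -11-1*, -110-*, -111-*, 0--10, 0-1-0, 01--0*, 01-1-*, 011--*, 1--11, 1-01-, 11--0*, 11-1-*, 111--*
[col 3] -1--0, -1-1-, -11--
Prime implicants: --010, --100, -0001, -1--0, -1-1-, -11--, 0--10, 0-1-0, 1--11, 1-01-, 100-1
PI chart (minterm → PIs covering it):
  1 | -0001  (sole → essential)
  2 | --010,0--10
  4 | --100,0-1-0
  6 | 0--10,0-1-0
  8 | -1--0  (sole → essential)
  10 | --010,-1--0,-1-1-,0--10
  11 | -1-1-  (sole → essential)
  12 | --100,-1--0,-11--,0-1-0
  13 | -11--  (sole → essential)
  14 | -1--0,-1-1-,-11--,0--10,0-1-0
  15 | -1-1-,-11--
  17 | -0001,100-1
  19 | 1--11,1-01-,100-1
  20 | --100  (sole → essential)
  23 | 1--11  (sole → essential)
  24 | -1--0  (sole → essential)
  26 | --010,-1--0,-1-1-,1-01-
  27 | -1-1-,1--11,1-01-
  28 | --100,-1--0,-11--
  29 | -11--  (sole → essential)
  30 | -1--0,-1-1-,-11--
  31 | -1-1-,-11--,1--11
Essential prime implicants: --100, -0001, -1--0, -1-1-, -11--, 1--11

6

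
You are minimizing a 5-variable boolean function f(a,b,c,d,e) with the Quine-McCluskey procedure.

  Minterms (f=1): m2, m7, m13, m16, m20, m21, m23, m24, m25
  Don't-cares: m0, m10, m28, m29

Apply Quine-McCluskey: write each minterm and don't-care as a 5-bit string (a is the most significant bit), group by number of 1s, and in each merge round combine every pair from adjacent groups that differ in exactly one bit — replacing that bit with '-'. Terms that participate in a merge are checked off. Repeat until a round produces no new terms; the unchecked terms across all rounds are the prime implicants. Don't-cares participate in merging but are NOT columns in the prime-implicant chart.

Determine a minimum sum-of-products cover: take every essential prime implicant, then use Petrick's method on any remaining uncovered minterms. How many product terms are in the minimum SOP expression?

6

Round 0: 00000✓ 00010✓ 00111✓ 01010✓ 01101✓ 10000✓ 10100✓ 10101✓ 10111✓ 11000✓ 11001✓ 11100✓ 11101✓
Round 1: -0000 -0111 -1101 0-010 000-0 1-000✓ 1-100✓ 1-101✓ 10-00✓ 101-1 1010-✓ 11-00✓ 11-01✓ 1100-✓ 1110-✓
Round 2: 1--00 1-10- 11-0-
PIs = {-0000, -0111, -1101, 0-010, 000-0, 1--00, 1-10-, 101-1, 11-0-}
Coverage chart:
  m2: 0-010,000-0
  m7: -0111 ←essential
  m13: -1101 ←essential
  m16: -0000,1--00
  m20: 1--00,1-10-
  m21: 1-10-,101-1
  m23: -0111,101-1
  m24: 1--00,11-0-
  m25: 11-0- ←essential
Essential: -0111, -1101, 11-0-
Petrick residual → -0000, 0-010, 1-10-
Min cover (6 terms): b'c'd'e' + b'cde + bcd'e + a'c'de' + acd' + abd'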